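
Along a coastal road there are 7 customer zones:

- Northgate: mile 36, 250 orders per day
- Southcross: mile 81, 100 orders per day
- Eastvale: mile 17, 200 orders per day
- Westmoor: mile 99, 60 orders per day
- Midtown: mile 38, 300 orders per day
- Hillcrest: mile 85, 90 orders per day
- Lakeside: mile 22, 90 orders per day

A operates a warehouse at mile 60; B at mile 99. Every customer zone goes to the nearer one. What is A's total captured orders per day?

The indifferent point is the midpoint (60+99)/2 = 79.5; customer zones left of it (closer to A at 60) go to A, those right go to B.
  Eastvale at 17 (w=200) → A
  Lakeside at 22 (w=90) → A
  Northgate at 36 (w=250) → A
  Midtown at 38 (w=300) → A
  Southcross at 81 (w=100) → B
  Hillcrest at 85 (w=90) → B
  Westmoor at 99 (w=60) → B
A captures 840; B captures 250.

840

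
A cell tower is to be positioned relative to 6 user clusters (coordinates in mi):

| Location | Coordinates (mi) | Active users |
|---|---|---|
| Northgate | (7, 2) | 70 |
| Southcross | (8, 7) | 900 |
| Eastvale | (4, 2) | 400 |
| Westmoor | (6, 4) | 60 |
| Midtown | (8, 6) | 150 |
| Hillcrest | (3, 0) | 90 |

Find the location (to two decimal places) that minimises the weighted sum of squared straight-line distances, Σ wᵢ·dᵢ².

The minimiser of Σwᵢ‖p−pᵢ‖² is the weighted centroid p* = (Σwᵢpᵢ)/(Σwᵢ).
Σwᵢ = 1670.
Σwᵢxᵢ = 70·7 + 900·8 + 400·4 + 60·6 + 150·8 + 90·3 = 11120.
Σwᵢyᵢ = 70·2 + 900·7 + 400·2 + 60·4 + 150·6 + 90·0 = 8380.
x* = 11120/1670 = 6.66, y* = 8380/1670 = 5.02.

(6.66, 5.02)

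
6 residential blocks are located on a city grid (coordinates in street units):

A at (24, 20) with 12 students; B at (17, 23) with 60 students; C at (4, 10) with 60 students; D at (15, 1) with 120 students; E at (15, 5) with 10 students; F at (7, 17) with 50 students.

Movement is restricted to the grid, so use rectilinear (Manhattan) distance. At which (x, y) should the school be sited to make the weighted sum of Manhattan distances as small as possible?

(15, 10)

Manhattan distance separates: Σwᵢ(|x−xᵢ|+|y−yᵢ|) = Σwᵢ|x−xᵢ| + Σwᵢ|y−yᵢ|, so x and y are optimised independently as 1-D weighted medians.
Total weight W = 312; half = 156.
x-coordinate, sorted with cumulative weight:
  x=4 (C, w=60) cum 60
  x=7 (F, w=50) cum 110
  x=15 (D, w=120) cum 230  ← median
  x=15 (E, w=10) cum 240
  x=17 (B, w=60) cum 300
  x=24 (A, w=12) cum 312
⇒ x* = 15
y-coordinate, sorted with cumulative weight:
  y=1 (D, w=120) cum 120
  y=5 (E, w=10) cum 130
  y=10 (C, w=60) cum 190  ← median
  y=17 (F, w=50) cum 240
  y=20 (A, w=12) cum 252
  y=23 (B, w=60) cum 312
⇒ y* = 10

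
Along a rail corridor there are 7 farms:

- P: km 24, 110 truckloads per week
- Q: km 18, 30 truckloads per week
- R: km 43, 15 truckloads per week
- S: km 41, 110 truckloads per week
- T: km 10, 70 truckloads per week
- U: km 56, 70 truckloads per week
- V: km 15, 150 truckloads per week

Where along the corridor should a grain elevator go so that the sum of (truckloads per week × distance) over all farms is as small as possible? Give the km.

x = 24

For a sum of weighted absolute distances on a line, the optimum is the weighted median (not the mean). Total weight W = 555; half-weight = 277.5.
Sort by position and accumulate weight:
  km 10 (T, w=70) → cum 70
  km 15 (V, w=150) → cum 220
  km 18 (Q, w=30) → cum 250
  km 24 (P, w=110) → cum 360  ≥ 277.5 → median here
  km 41 (S, w=110) → cum 470
  km 43 (R, w=15) → cum 485
  km 56 (U, w=70) → cum 555
Optimal location: km 24.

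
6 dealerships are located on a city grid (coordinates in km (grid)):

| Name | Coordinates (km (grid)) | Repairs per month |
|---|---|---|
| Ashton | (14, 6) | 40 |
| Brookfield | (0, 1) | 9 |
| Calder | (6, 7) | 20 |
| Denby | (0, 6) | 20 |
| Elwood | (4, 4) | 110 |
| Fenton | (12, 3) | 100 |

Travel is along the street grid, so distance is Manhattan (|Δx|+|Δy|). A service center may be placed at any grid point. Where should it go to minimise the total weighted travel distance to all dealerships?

(6, 4)

Manhattan distance separates: Σwᵢ(|x−xᵢ|+|y−yᵢ|) = Σwᵢ|x−xᵢ| + Σwᵢ|y−yᵢ|, so x and y are optimised independently as 1-D weighted medians.
Total weight W = 299; half = 149.5.
x-coordinate, sorted with cumulative weight:
  x=0 (Brookfield, w=9) cum 9
  x=0 (Denby, w=20) cum 29
  x=4 (Elwood, w=110) cum 139
  x=6 (Calder, w=20) cum 159  ← median
  x=12 (Fenton, w=100) cum 259
  x=14 (Ashton, w=40) cum 299
⇒ x* = 6
y-coordinate, sorted with cumulative weight:
  y=1 (Brookfield, w=9) cum 9
  y=3 (Fenton, w=100) cum 109
  y=4 (Elwood, w=110) cum 219  ← median
  y=6 (Ashton, w=40) cum 259
  y=6 (Denby, w=20) cum 279
  y=7 (Calder, w=20) cum 299
⇒ y* = 4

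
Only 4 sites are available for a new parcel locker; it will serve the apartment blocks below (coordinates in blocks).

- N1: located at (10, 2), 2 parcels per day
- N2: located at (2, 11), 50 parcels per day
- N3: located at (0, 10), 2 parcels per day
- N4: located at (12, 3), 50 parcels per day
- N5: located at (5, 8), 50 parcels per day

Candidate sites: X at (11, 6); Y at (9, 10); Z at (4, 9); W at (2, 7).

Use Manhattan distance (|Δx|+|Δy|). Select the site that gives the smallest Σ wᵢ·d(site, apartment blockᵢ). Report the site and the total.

Total weighted distance at each candidate:
  X (11, 6): total = 1340
  Y (9, 10): total = 1236
  Z (4, 9): total = 1036
  W (2, 7): total = 1136
Minimum is at Z with total 1036 blocks.

Z, total 1036 blocks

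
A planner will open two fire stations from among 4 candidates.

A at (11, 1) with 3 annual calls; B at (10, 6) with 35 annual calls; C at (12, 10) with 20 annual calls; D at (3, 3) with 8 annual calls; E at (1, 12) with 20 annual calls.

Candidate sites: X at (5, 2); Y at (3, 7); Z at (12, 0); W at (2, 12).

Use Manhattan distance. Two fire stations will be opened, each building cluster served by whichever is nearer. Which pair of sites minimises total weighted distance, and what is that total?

{Z, W}, total 586

Evaluate every pair (each demand assigned to the nearer of the two):
  {Z, W}: total = 586
  {Y, W}: total = 614
  {X, W}: total = 620
  {Y, Z}: total = 658
  {X, Y}: total = 705
  {X, Z}: total = 790
Best pair: {Z, W} with total 586.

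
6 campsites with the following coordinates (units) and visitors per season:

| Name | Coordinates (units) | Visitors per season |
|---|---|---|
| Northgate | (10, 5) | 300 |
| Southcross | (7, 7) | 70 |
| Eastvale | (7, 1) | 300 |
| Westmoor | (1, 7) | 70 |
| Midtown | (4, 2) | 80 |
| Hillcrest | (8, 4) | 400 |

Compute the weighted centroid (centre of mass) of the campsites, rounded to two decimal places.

The minimiser of Σwᵢ‖p−pᵢ‖² is the weighted centroid p* = (Σwᵢpᵢ)/(Σwᵢ).
Σwᵢ = 1220.
Σwᵢxᵢ = 300·10 + 70·7 + 300·7 + 70·1 + 80·4 + 400·8 = 9180.
Σwᵢyᵢ = 300·5 + 70·7 + 300·1 + 70·7 + 80·2 + 400·4 = 4540.
x* = 9180/1220 = 7.52, y* = 4540/1220 = 3.72.

(7.52, 3.72)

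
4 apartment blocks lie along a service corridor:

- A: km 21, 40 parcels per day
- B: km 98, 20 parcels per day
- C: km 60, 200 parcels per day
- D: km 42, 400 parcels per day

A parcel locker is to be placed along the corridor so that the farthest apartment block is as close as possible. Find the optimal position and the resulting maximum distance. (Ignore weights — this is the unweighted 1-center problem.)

location 59.5, max distance 38.5

The 1-center on a line is the midpoint of the two extreme points: leftmost at 21, rightmost at 98.
Optimal location = (21 + 98)/2 = 59.5; maximum distance = (98 − 21)/2 = 38.5.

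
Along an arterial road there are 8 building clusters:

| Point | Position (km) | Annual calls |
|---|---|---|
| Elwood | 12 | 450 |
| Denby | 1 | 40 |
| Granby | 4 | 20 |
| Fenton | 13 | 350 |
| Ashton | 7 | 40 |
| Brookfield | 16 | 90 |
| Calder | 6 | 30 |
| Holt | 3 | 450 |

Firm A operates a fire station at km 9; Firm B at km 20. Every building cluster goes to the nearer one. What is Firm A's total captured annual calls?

1380

The indifferent point is the midpoint (9+20)/2 = 14.5; building clusters left of it (closer to Firm A at 9) go to Firm A, those right go to Firm B.
  Denby at 1 (w=40) → Firm A
  Holt at 3 (w=450) → Firm A
  Granby at 4 (w=20) → Firm A
  Calder at 6 (w=30) → Firm A
  Ashton at 7 (w=40) → Firm A
  Elwood at 12 (w=450) → Firm A
  Fenton at 13 (w=350) → Firm A
  Brookfield at 16 (w=90) → Firm B
Firm A captures 1380; Firm B captures 90.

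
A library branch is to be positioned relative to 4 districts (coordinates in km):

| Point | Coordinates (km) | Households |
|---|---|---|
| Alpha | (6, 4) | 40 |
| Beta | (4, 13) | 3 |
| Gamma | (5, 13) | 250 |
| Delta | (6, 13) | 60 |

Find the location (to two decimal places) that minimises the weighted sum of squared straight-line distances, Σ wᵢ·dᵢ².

The minimiser of Σwᵢ‖p−pᵢ‖² is the weighted centroid p* = (Σwᵢpᵢ)/(Σwᵢ).
Σwᵢ = 353.
Σwᵢxᵢ = 40·6 + 3·4 + 250·5 + 60·6 = 1862.
Σwᵢyᵢ = 40·4 + 3·13 + 250·13 + 60·13 = 4229.
x* = 1862/353 = 5.27, y* = 4229/353 = 11.98.

(5.27, 11.98)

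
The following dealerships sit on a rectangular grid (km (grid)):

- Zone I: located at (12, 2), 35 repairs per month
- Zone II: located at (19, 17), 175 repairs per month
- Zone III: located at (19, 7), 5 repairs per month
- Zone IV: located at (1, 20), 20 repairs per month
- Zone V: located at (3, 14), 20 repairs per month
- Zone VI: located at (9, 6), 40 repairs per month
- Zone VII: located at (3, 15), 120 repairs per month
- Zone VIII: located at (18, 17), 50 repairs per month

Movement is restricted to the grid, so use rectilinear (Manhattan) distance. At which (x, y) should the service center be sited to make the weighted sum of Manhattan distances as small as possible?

(12, 17)

Manhattan distance separates: Σwᵢ(|x−xᵢ|+|y−yᵢ|) = Σwᵢ|x−xᵢ| + Σwᵢ|y−yᵢ|, so x and y are optimised independently as 1-D weighted medians.
Total weight W = 465; half = 232.5.
x-coordinate, sorted with cumulative weight:
  x=1 (Zone IV, w=20) cum 20
  x=3 (Zone V, w=20) cum 40
  x=3 (Zone VII, w=120) cum 160
  x=9 (Zone VI, w=40) cum 200
  x=12 (Zone I, w=35) cum 235  ← median
  x=18 (Zone VIII, w=50) cum 285
  x=19 (Zone II, w=175) cum 460
  x=19 (Zone III, w=5) cum 465
⇒ x* = 12
y-coordinate, sorted with cumulative weight:
  y=2 (Zone I, w=35) cum 35
  y=6 (Zone VI, w=40) cum 75
  y=7 (Zone III, w=5) cum 80
  y=14 (Zone V, w=20) cum 100
  y=15 (Zone VII, w=120) cum 220
  y=17 (Zone II, w=175) cum 395  ← median
  y=17 (Zone VIII, w=50) cum 445
  y=20 (Zone IV, w=20) cum 465
⇒ y* = 17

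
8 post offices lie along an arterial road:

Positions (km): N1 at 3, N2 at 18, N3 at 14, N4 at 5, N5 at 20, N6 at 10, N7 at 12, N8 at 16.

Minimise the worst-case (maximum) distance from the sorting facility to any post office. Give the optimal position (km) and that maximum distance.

The 1-center on a line is the midpoint of the two extreme points: leftmost at 3, rightmost at 20.
Optimal location = (3 + 20)/2 = 11.5; maximum distance = (20 − 3)/2 = 8.5.

location 11.5, max distance 8.5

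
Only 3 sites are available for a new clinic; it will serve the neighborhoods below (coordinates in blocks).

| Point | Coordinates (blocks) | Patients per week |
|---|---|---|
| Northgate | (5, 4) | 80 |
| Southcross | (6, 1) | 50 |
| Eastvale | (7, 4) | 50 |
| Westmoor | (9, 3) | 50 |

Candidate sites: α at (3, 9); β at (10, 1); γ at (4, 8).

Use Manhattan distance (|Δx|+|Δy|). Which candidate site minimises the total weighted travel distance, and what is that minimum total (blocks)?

β, total 1290 blocks

Total weighted distance at each candidate:
  α (3, 9): total = 2160
  β (10, 1): total = 1290
  γ (4, 8): total = 1700
Minimum is at β with total 1290 blocks.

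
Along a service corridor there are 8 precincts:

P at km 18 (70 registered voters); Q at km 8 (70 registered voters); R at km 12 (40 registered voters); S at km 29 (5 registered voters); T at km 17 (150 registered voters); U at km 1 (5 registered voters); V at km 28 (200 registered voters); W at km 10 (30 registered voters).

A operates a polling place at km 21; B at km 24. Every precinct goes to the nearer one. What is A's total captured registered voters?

365

The indifferent point is the midpoint (21+24)/2 = 22.5; precincts left of it (closer to A at 21) go to A, those right go to B.
  U at 1 (w=5) → A
  Q at 8 (w=70) → A
  W at 10 (w=30) → A
  R at 12 (w=40) → A
  T at 17 (w=150) → A
  P at 18 (w=70) → A
  V at 28 (w=200) → B
  S at 29 (w=5) → B
A captures 365; B captures 205.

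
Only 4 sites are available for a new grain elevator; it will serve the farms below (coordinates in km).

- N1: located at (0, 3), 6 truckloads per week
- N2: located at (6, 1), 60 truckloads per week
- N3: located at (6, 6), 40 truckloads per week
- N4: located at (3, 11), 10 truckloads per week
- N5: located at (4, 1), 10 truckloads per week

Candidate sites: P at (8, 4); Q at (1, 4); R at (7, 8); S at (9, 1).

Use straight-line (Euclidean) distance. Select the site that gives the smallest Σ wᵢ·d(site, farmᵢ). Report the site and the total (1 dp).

Total weighted distance at each candidate:
  P (8, 4): total = 513.9
  Q (1, 4): total = 689.0
  R (7, 8): total = 691.5
  S (9, 1): total = 635.2
Minimum is at P with total 513.9 km.

P, total 513.9 km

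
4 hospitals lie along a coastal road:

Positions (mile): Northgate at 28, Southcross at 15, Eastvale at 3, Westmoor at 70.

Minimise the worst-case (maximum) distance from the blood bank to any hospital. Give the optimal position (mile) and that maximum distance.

The 1-center on a line is the midpoint of the two extreme points: leftmost at 3, rightmost at 70.
Optimal location = (3 + 70)/2 = 36.5; maximum distance = (70 − 3)/2 = 33.5.

location 36.5, max distance 33.5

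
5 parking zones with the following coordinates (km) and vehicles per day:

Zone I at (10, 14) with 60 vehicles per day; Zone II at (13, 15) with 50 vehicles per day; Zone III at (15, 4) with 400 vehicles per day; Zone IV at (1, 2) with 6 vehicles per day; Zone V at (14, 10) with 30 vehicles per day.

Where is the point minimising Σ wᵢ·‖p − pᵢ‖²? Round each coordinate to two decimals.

The minimiser of Σwᵢ‖p−pᵢ‖² is the weighted centroid p* = (Σwᵢpᵢ)/(Σwᵢ).
Σwᵢ = 546.
Σwᵢxᵢ = 60·10 + 50·13 + 400·15 + 6·1 + 30·14 = 7676.
Σwᵢyᵢ = 60·14 + 50·15 + 400·4 + 6·2 + 30·10 = 3502.
x* = 7676/546 = 14.06, y* = 3502/546 = 6.41.

(14.06, 6.41)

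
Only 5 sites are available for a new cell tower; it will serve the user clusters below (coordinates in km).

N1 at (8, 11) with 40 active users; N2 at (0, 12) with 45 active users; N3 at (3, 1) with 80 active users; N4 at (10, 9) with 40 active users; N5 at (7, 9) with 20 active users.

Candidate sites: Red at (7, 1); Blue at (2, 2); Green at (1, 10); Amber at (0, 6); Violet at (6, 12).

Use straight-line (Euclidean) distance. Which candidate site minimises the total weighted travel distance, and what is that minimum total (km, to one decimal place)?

Violet, total 1534.8 km

Total weighted distance at each candidate:
  Red (7, 1): total = 1810.5
  Blue (2, 2): total = 1602.0
  Green (1, 10): total = 1604.9
  Amber (0, 6): total = 1683.8
  Violet (6, 12): total = 1534.8
Minimum is at Violet with total 1534.8 km.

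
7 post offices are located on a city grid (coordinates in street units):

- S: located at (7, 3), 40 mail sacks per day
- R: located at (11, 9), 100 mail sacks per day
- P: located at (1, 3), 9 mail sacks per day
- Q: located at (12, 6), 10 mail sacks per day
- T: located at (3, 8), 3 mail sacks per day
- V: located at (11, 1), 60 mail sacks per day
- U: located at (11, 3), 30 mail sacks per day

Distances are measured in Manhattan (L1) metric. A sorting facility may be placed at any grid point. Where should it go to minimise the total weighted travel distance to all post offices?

Manhattan distance separates: Σwᵢ(|x−xᵢ|+|y−yᵢ|) = Σwᵢ|x−xᵢ| + Σwᵢ|y−yᵢ|, so x and y are optimised independently as 1-D weighted medians.
Total weight W = 252; half = 126.
x-coordinate, sorted with cumulative weight:
  x=1 (P, w=9) cum 9
  x=3 (T, w=3) cum 12
  x=7 (S, w=40) cum 52
  x=11 (R, w=100) cum 152  ← median
  x=11 (V, w=60) cum 212
  x=11 (U, w=30) cum 242
  x=12 (Q, w=10) cum 252
⇒ x* = 11
y-coordinate, sorted with cumulative weight:
  y=1 (V, w=60) cum 60
  y=3 (S, w=40) cum 100
  y=3 (P, w=9) cum 109
  y=3 (U, w=30) cum 139  ← median
  y=6 (Q, w=10) cum 149
  y=8 (T, w=3) cum 152
  y=9 (R, w=100) cum 252
⇒ y* = 3

(11, 3)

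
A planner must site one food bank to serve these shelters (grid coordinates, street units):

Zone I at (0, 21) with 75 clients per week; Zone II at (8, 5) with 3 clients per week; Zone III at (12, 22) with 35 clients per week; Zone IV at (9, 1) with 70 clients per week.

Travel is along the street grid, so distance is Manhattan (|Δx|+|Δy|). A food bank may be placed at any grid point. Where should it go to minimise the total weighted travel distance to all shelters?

(9, 21)

Manhattan distance separates: Σwᵢ(|x−xᵢ|+|y−yᵢ|) = Σwᵢ|x−xᵢ| + Σwᵢ|y−yᵢ|, so x and y are optimised independently as 1-D weighted medians.
Total weight W = 183; half = 91.5.
x-coordinate, sorted with cumulative weight:
  x=0 (Zone I, w=75) cum 75
  x=8 (Zone II, w=3) cum 78
  x=9 (Zone IV, w=70) cum 148  ← median
  x=12 (Zone III, w=35) cum 183
⇒ x* = 9
y-coordinate, sorted with cumulative weight:
  y=1 (Zone IV, w=70) cum 70
  y=5 (Zone II, w=3) cum 73
  y=21 (Zone I, w=75) cum 148  ← median
  y=22 (Zone III, w=35) cum 183
⇒ y* = 21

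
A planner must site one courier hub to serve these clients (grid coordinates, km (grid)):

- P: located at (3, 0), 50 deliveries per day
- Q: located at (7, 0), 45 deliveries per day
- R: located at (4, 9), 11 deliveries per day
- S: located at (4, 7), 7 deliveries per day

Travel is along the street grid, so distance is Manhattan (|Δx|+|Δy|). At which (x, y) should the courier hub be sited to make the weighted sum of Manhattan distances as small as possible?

(4, 0)

Manhattan distance separates: Σwᵢ(|x−xᵢ|+|y−yᵢ|) = Σwᵢ|x−xᵢ| + Σwᵢ|y−yᵢ|, so x and y are optimised independently as 1-D weighted medians.
Total weight W = 113; half = 56.5.
x-coordinate, sorted with cumulative weight:
  x=3 (P, w=50) cum 50
  x=4 (R, w=11) cum 61  ← median
  x=4 (S, w=7) cum 68
  x=7 (Q, w=45) cum 113
⇒ x* = 4
y-coordinate, sorted with cumulative weight:
  y=0 (P, w=50) cum 50
  y=0 (Q, w=45) cum 95  ← median
  y=7 (S, w=7) cum 102
  y=9 (R, w=11) cum 113
⇒ y* = 0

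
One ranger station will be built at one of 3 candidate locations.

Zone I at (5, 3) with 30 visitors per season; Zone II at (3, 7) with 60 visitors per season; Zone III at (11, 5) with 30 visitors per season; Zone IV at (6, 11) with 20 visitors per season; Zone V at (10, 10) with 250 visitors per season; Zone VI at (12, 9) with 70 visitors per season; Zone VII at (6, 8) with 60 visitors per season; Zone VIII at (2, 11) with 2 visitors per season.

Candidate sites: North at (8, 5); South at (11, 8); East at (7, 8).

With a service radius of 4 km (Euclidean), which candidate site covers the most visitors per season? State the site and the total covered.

South, covering 350

Coverage radius r = 4 km; a point is covered iff (Δx)²+(Δy)² ≤ 4² = 16.
  North (8, 5): covers {Zone I, Zone III, Zone VII} → 120
  South (11, 8): covers {Zone III, Zone V, Zone VI} → 350
  East (7, 8): covers {Zone IV, Zone V, Zone VII} → 330
Maximum coverage at South: 350 visitors per season.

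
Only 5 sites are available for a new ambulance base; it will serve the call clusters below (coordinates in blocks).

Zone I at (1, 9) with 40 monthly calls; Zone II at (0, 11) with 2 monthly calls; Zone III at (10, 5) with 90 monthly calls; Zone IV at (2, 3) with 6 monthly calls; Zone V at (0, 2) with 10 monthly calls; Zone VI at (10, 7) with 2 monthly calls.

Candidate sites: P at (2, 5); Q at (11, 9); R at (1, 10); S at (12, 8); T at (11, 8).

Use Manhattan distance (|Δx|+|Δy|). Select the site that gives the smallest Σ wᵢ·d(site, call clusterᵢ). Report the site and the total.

Total weighted distance at each candidate:
  P (2, 5): total = 1018
  Q (11, 9): total = 1152
  R (1, 10): total = 1466
  S (12, 8): total = 1236
  T (11, 8): total = 1086
Minimum is at P with total 1018 blocks.

P, total 1018 blocks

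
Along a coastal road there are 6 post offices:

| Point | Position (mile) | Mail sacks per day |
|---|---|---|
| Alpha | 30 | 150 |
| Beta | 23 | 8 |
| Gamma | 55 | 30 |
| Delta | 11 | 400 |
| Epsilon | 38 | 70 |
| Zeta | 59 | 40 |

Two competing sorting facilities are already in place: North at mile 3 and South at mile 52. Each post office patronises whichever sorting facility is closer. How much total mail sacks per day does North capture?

The indifferent point is the midpoint (3+52)/2 = 27.5; post offices left of it (closer to North at 3) go to North, those right go to South.
  Delta at 11 (w=400) → North
  Beta at 23 (w=8) → North
  Alpha at 30 (w=150) → South
  Epsilon at 38 (w=70) → South
  Gamma at 55 (w=30) → South
  Zeta at 59 (w=40) → South
North captures 408; South captures 290.

408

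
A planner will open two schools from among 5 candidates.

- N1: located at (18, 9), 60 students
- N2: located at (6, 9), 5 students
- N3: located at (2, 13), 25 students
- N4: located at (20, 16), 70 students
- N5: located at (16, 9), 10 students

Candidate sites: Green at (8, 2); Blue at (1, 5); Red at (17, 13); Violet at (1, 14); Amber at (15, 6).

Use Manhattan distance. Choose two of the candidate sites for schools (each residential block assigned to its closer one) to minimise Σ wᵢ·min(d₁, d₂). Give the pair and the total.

{Red, Violet}, total 870

Evaluate every pair (each demand assigned to the nearer of the two):
  {Red, Violet}: total = 870
  {Blue, Red}: total = 1040
  {Green, Red}: total = 1190
  {Red, Amber}: total = 1195
  {Violet, Amber}: total = 1550
  {Blue, Amber}: total = 1720
  {Green, Amber}: total = 1920
  {Green, Violet}: total = 2735
  {Blue, Violet}: total = 3015
  {Green, Blue}: total = 3260
Best pair: {Red, Violet} with total 870.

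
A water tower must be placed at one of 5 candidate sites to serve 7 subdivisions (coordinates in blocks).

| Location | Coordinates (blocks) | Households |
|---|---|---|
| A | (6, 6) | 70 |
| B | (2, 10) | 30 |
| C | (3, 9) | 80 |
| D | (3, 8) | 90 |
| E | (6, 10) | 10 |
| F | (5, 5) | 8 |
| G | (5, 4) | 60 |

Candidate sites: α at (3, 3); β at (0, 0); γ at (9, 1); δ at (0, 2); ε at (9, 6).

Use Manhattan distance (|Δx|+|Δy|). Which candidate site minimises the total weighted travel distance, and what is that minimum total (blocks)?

Total weighted distance at each candidate:
  α (3, 3): total = 1902
  β (0, 0): total = 3930
  γ (9, 1): total = 3934
  δ (0, 2): total = 3234
  ε (9, 6): total = 2450
Minimum is at α with total 1902 blocks.

α, total 1902 blocks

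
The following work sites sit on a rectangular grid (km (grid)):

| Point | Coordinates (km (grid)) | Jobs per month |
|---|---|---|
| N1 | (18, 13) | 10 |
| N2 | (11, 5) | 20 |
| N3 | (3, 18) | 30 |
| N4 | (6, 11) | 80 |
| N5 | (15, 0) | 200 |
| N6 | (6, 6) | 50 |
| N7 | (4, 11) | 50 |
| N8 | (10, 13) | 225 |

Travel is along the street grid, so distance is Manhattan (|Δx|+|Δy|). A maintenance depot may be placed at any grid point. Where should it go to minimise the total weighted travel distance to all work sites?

(10, 11)

Manhattan distance separates: Σwᵢ(|x−xᵢ|+|y−yᵢ|) = Σwᵢ|x−xᵢ| + Σwᵢ|y−yᵢ|, so x and y are optimised independently as 1-D weighted medians.
Total weight W = 665; half = 332.5.
x-coordinate, sorted with cumulative weight:
  x=3 (N3, w=30) cum 30
  x=4 (N7, w=50) cum 80
  x=6 (N4, w=80) cum 160
  x=6 (N6, w=50) cum 210
  x=10 (N8, w=225) cum 435  ← median
  x=11 (N2, w=20) cum 455
  x=15 (N5, w=200) cum 655
  x=18 (N1, w=10) cum 665
⇒ x* = 10
y-coordinate, sorted with cumulative weight:
  y=0 (N5, w=200) cum 200
  y=5 (N2, w=20) cum 220
  y=6 (N6, w=50) cum 270
  y=11 (N4, w=80) cum 350  ← median
  y=11 (N7, w=50) cum 400
  y=13 (N1, w=10) cum 410
  y=13 (N8, w=225) cum 635
  y=18 (N3, w=30) cum 665
⇒ y* = 11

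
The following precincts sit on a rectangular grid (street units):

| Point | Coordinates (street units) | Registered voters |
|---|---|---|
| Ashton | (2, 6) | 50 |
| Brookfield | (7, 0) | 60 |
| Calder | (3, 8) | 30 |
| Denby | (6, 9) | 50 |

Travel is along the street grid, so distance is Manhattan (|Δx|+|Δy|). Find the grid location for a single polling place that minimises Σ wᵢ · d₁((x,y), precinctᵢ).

Manhattan distance separates: Σwᵢ(|x−xᵢ|+|y−yᵢ|) = Σwᵢ|x−xᵢ| + Σwᵢ|y−yᵢ|, so x and y are optimised independently as 1-D weighted medians.
Total weight W = 190; half = 95.
x-coordinate, sorted with cumulative weight:
  x=2 (Ashton, w=50) cum 50
  x=3 (Calder, w=30) cum 80
  x=6 (Denby, w=50) cum 130  ← median
  x=7 (Brookfield, w=60) cum 190
⇒ x* = 6
y-coordinate, sorted with cumulative weight:
  y=0 (Brookfield, w=60) cum 60
  y=6 (Ashton, w=50) cum 110  ← median
  y=8 (Calder, w=30) cum 140
  y=9 (Denby, w=50) cum 190
⇒ y* = 6

(6, 6)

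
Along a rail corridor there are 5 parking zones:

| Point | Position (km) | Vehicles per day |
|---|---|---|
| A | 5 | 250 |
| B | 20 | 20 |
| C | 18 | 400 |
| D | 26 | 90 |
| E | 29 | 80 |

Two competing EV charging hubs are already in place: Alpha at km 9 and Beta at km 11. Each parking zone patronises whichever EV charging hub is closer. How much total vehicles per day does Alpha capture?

250

The indifferent point is the midpoint (9+11)/2 = 10; parking zones left of it (closer to Alpha at 9) go to Alpha, those right go to Beta.
  A at 5 (w=250) → Alpha
  C at 18 (w=400) → Beta
  B at 20 (w=20) → Beta
  D at 26 (w=90) → Beta
  E at 29 (w=80) → Beta
Alpha captures 250; Beta captures 590.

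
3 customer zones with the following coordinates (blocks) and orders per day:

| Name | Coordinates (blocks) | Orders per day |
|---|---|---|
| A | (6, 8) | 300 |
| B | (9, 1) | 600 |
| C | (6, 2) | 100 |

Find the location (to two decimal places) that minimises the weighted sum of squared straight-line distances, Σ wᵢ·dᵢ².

(7.80, 3.20)

The minimiser of Σwᵢ‖p−pᵢ‖² is the weighted centroid p* = (Σwᵢpᵢ)/(Σwᵢ).
Σwᵢ = 1000.
Σwᵢxᵢ = 300·6 + 600·9 + 100·6 = 7800.
Σwᵢyᵢ = 300·8 + 600·1 + 100·2 = 3200.
x* = 7800/1000 = 7.80, y* = 3200/1000 = 3.20.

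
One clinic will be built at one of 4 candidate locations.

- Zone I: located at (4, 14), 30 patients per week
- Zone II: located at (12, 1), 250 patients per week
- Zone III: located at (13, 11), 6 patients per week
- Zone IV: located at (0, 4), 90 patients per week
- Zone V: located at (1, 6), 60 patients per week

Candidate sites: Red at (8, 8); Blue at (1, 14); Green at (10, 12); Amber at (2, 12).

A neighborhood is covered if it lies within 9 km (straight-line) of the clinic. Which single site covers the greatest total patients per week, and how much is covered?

Red, covering 436

Coverage radius r = 9 km; a point is covered iff (Δx)²+(Δy)² ≤ 9² = 81.
  Red (8, 8): covers {Zone I, Zone II, Zone III, Zone IV, Zone V} → 436
  Blue (1, 14): covers {Zone I, Zone V} → 90
  Green (10, 12): covers {Zone I, Zone III} → 36
  Amber (2, 12): covers {Zone I, Zone IV, Zone V} → 180
Maximum coverage at Red: 436 patients per week.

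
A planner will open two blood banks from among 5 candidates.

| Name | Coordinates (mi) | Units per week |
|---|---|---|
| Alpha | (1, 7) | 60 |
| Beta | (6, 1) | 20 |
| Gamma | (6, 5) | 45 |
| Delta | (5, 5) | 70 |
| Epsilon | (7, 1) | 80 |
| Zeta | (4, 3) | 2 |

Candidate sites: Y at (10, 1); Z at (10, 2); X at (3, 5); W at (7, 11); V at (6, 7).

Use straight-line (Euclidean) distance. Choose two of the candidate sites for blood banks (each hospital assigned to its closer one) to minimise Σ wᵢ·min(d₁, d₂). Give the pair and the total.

Evaluate every pair (each demand assigned to the nearer of the two):
  {Y, X}: total = 769.2
  {Z, X}: total = 784.6
  {Y, V}: total = 875.5
  {Z, V}: total = 890.9
  {X, V}: total = 956.7
  {X, W}: total = 1001.7
  {W, V}: total = 1162.1
  {Z, W}: total = 1413.4
  {Y, W}: total = 1462.6
  {Y, Z}: total = 1583.1
Best pair: {Y, X} with total 769.2.

{Y, X}, total 769.2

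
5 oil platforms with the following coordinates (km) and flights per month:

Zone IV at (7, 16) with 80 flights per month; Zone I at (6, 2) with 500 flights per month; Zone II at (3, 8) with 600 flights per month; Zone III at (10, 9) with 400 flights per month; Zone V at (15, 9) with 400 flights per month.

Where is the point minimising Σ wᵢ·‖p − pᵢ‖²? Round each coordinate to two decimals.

(7.76, 7.21)

The minimiser of Σwᵢ‖p−pᵢ‖² is the weighted centroid p* = (Σwᵢpᵢ)/(Σwᵢ).
Σwᵢ = 1980.
Σwᵢxᵢ = 80·7 + 500·6 + 600·3 + 400·10 + 400·15 = 15360.
Σwᵢyᵢ = 80·16 + 500·2 + 600·8 + 400·9 + 400·9 = 14280.
x* = 15360/1980 = 7.76, y* = 14280/1980 = 7.21.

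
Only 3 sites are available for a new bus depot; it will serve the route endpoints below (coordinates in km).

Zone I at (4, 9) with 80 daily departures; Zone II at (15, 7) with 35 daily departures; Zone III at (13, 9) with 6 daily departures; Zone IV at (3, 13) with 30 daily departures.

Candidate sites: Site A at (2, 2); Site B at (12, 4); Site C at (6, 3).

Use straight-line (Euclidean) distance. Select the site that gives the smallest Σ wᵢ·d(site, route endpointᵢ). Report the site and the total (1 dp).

Total weighted distance at each candidate:
  Site A (2, 2): total = 1479.5
  Site B (12, 4): total = 1315.6
  Site C (6, 3): total = 1219.2
Minimum is at Site C with total 1219.2 km.

Site C, total 1219.2 km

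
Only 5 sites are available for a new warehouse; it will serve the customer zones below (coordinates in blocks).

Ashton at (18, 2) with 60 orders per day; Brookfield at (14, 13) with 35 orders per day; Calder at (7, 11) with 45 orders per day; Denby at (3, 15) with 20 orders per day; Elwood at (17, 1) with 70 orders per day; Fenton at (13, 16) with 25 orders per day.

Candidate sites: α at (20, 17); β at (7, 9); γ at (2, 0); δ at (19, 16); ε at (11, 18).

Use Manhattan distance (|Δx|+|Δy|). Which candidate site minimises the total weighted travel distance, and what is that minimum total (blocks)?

β, total 3340 blocks

Total weighted distance at each candidate:
  α (20, 17): total = 4135
  β (7, 9): total = 3340
  γ (2, 0): total = 4790
  δ (19, 16): total = 3625
  ε (11, 18): total = 4085
Minimum is at β with total 3340 blocks.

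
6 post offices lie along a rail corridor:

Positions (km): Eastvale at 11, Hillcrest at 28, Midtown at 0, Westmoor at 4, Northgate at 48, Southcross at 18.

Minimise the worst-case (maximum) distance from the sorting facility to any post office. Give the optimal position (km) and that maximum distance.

The 1-center on a line is the midpoint of the two extreme points: leftmost at 0, rightmost at 48.
Optimal location = (0 + 48)/2 = 24; maximum distance = (48 − 0)/2 = 24.

location 24, max distance 24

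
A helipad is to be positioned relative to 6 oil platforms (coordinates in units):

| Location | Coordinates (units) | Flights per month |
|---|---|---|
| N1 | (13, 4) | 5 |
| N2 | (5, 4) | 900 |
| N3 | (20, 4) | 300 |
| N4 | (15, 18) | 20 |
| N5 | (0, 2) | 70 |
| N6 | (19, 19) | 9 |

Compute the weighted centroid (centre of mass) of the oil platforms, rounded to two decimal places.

The minimiser of Σwᵢ‖p−pᵢ‖² is the weighted centroid p* = (Σwᵢpᵢ)/(Σwᵢ).
Σwᵢ = 1304.
Σwᵢxᵢ = 5·13 + 900·5 + 300·20 + 20·15 + 70·0 + 9·19 = 11036.
Σwᵢyᵢ = 5·4 + 900·4 + 300·4 + 20·18 + 70·2 + 9·19 = 5491.
x* = 11036/1304 = 8.46, y* = 5491/1304 = 4.21.

(8.46, 4.21)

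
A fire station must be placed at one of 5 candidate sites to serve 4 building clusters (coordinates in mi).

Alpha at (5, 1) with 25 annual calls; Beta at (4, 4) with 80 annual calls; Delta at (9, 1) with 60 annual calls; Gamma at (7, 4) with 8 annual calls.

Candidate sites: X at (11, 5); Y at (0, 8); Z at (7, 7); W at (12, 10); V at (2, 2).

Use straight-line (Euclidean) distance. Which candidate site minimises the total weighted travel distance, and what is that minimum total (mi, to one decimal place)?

Total weighted distance at each candidate:
  X (11, 5): total = 1047.3
  Y (0, 8): total = 1416.2
  Z (7, 7): total = 901.0
  W (12, 10): total = 1716.7
  V (2, 2): total = 772.7
Minimum is at V with total 772.7 mi.

V, total 772.7 mi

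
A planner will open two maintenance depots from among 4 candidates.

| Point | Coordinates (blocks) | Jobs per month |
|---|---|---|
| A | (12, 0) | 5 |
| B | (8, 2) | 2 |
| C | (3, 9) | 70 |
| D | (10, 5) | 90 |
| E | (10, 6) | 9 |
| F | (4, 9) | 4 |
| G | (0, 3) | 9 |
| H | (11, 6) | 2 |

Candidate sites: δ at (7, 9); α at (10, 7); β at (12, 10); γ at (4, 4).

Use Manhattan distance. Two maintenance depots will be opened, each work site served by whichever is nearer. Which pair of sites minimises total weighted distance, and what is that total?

{δ, α}, total 661

Evaluate every pair (each demand assigned to the nearer of the two):
  {δ, α}: total = 661
  {α, γ}: total = 735
  {α, β}: total = 1040
  {δ, γ}: total = 1107
  {δ, β}: total = 1169
  {β, γ}: total = 1241
Best pair: {δ, α} with total 661.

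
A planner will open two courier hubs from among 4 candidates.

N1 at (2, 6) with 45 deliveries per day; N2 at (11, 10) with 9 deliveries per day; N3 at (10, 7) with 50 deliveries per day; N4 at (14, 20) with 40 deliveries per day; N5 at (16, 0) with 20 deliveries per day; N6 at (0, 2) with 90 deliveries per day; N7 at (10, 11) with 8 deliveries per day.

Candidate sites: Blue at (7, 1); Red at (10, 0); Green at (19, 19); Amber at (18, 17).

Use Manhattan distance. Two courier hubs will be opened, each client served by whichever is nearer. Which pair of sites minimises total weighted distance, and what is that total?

{Blue, Green}, total 2281

Evaluate every pair (each demand assigned to the nearer of the two):
  {Blue, Green}: total = 2281
  {Blue, Amber}: total = 2321
  {Red, Green}: total = 2607
  {Red, Amber}: total = 2647
  {Blue, Red}: total = 2787
  {Green, Amber}: total = 5943
Best pair: {Blue, Green} with total 2281.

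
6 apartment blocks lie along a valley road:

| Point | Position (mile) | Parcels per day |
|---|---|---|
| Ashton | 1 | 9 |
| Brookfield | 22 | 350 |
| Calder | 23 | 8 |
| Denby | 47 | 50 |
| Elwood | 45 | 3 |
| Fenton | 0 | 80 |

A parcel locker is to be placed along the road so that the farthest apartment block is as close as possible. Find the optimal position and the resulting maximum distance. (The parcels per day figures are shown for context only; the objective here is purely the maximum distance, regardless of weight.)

location 23.5, max distance 23.5

The 1-center on a line is the midpoint of the two extreme points: leftmost at 0, rightmost at 47.
Optimal location = (0 + 47)/2 = 23.5; maximum distance = (47 − 0)/2 = 23.5.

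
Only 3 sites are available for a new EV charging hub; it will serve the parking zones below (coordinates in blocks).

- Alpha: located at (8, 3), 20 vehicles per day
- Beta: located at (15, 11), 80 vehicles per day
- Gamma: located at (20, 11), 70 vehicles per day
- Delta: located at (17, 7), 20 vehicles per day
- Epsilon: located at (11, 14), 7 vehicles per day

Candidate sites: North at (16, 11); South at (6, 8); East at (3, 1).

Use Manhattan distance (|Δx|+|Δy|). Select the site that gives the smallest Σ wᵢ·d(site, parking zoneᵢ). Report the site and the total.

Total weighted distance at each candidate:
  North (16, 11): total = 836
  South (6, 8): total = 2607
  East (3, 1): total = 4337
Minimum is at North with total 836 blocks.

North, total 836 blocks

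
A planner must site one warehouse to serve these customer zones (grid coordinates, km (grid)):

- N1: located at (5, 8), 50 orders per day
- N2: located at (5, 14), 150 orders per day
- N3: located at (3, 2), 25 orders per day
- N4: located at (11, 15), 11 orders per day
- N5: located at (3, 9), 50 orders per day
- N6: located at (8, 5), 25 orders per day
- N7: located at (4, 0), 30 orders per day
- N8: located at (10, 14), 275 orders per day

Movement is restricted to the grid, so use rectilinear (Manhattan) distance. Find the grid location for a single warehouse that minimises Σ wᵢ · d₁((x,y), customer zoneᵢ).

(8, 14)

Manhattan distance separates: Σwᵢ(|x−xᵢ|+|y−yᵢ|) = Σwᵢ|x−xᵢ| + Σwᵢ|y−yᵢ|, so x and y are optimised independently as 1-D weighted medians.
Total weight W = 616; half = 308.
x-coordinate, sorted with cumulative weight:
  x=3 (N3, w=25) cum 25
  x=3 (N5, w=50) cum 75
  x=4 (N7, w=30) cum 105
  x=5 (N1, w=50) cum 155
  x=5 (N2, w=150) cum 305
  x=8 (N6, w=25) cum 330  ← median
  x=10 (N8, w=275) cum 605
  x=11 (N4, w=11) cum 616
⇒ x* = 8
y-coordinate, sorted with cumulative weight:
  y=0 (N7, w=30) cum 30
  y=2 (N3, w=25) cum 55
  y=5 (N6, w=25) cum 80
  y=8 (N1, w=50) cum 130
  y=9 (N5, w=50) cum 180
  y=14 (N2, w=150) cum 330  ← median
  y=14 (N8, w=275) cum 605
  y=15 (N4, w=11) cum 616
⇒ y* = 14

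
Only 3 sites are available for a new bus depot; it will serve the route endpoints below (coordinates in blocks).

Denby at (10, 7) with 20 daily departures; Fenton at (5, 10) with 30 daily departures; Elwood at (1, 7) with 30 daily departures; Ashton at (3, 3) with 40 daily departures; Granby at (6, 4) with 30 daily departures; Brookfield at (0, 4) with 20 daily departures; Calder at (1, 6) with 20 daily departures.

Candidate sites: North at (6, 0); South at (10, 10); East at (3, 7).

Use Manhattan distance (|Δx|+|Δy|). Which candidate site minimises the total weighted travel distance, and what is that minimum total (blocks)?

East, total 870 blocks

Total weighted distance at each candidate:
  North (6, 0): total = 1690
  South (10, 10): total = 2010
  East (3, 7): total = 870
Minimum is at East with total 870 blocks.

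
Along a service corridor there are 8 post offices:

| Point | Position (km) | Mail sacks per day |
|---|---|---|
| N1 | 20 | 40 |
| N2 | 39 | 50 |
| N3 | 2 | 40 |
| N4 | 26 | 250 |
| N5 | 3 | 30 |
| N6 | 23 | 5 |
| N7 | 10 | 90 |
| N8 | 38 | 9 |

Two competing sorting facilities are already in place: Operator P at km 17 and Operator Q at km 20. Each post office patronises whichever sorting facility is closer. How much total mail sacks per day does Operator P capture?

The indifferent point is the midpoint (17+20)/2 = 18.5; post offices left of it (closer to Operator P at 17) go to Operator P, those right go to Operator Q.
  N3 at 2 (w=40) → Operator P
  N5 at 3 (w=30) → Operator P
  N7 at 10 (w=90) → Operator P
  N1 at 20 (w=40) → Operator Q
  N6 at 23 (w=5) → Operator Q
  N4 at 26 (w=250) → Operator Q
  N8 at 38 (w=9) → Operator Q
  N2 at 39 (w=50) → Operator Q
Operator P captures 160; Operator Q captures 354.

160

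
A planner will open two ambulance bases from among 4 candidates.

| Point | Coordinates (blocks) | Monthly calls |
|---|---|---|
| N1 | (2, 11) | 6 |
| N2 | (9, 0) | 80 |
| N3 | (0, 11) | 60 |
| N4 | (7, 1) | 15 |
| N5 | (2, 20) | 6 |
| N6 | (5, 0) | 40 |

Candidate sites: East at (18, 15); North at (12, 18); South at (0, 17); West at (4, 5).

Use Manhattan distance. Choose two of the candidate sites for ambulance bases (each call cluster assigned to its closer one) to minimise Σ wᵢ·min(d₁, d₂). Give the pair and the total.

{South, West}, total 1583

Evaluate every pair (each demand assigned to the nearer of the two):
  {South, West}: total = 1583
  {North, West}: total = 1865
  {East, West}: total = 1895
  {North, South}: total = 3328
  {East, South}: total = 3583
  {East, North}: total = 4324
Best pair: {South, West} with total 1583.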